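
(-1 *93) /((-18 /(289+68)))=3689 /2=1844.50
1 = 1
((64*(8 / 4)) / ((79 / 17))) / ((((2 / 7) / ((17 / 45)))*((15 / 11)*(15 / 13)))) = 18514496 / 799875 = 23.15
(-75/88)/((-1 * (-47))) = -75/4136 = -0.02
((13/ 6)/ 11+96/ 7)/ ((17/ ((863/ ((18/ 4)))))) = 5546501/ 35343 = 156.93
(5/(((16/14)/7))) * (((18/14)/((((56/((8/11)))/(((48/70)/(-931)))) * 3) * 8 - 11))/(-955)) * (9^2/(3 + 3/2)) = 7/23665664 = 0.00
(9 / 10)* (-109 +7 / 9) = -487 / 5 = -97.40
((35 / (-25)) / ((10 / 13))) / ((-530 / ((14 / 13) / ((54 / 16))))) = 0.00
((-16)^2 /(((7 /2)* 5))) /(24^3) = 1 /945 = 0.00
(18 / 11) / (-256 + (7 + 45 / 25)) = -15 / 2266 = -0.01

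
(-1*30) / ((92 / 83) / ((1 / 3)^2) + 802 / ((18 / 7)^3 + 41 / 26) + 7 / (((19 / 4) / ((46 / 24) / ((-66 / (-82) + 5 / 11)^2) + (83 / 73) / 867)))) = -160066695947481532800 / 293048361812935810813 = -0.55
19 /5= 3.80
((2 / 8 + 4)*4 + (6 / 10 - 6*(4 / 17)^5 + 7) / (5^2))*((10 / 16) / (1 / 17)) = 3071119971 / 16704200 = 183.85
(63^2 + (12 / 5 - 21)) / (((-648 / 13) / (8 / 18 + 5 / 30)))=-117689 / 2430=-48.43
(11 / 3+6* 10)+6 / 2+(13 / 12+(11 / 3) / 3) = 2483 / 36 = 68.97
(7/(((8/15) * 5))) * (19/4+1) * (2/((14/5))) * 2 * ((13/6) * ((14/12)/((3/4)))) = 10465/144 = 72.67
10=10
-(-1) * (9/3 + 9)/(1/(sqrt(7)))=12 * sqrt(7)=31.75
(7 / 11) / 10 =7 / 110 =0.06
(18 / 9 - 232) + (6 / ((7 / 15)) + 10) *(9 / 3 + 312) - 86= 6884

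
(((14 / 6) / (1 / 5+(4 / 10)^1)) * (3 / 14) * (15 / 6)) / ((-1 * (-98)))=25 / 1176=0.02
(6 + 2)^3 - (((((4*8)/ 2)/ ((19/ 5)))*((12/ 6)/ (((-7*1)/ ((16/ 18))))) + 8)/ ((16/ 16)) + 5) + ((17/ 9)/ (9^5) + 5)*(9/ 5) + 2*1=20068461011/ 39267585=511.07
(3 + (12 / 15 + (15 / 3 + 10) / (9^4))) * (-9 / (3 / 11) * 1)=-457358 / 3645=-125.48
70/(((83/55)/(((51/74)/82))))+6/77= 9070407/19390294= 0.47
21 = 21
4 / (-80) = -1 / 20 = -0.05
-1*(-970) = 970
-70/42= -5/3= -1.67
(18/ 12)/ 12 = 1/ 8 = 0.12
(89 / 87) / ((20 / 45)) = 267 / 116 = 2.30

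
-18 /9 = -2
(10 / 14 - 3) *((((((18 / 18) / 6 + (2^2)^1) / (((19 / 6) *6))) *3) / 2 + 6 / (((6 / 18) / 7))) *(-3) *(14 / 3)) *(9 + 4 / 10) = 3609976 / 95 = 37999.75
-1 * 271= -271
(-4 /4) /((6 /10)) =-5 /3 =-1.67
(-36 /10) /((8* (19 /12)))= -27 /95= -0.28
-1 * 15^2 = -225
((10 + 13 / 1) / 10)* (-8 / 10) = -46 / 25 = -1.84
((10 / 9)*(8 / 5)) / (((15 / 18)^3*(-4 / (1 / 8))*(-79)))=12 / 9875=0.00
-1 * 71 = -71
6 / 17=0.35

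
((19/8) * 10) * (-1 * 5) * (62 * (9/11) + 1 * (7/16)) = -4277375/704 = -6075.82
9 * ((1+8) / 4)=81 / 4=20.25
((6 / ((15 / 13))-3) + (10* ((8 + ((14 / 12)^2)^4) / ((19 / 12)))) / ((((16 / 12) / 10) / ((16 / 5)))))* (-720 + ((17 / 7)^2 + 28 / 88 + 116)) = -44248266726137 / 42661080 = -1037204.56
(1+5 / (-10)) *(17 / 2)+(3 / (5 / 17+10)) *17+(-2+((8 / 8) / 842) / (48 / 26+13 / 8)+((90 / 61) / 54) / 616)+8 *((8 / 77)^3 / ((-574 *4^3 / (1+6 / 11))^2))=182350076318803328161493 / 25309975364517484918200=7.20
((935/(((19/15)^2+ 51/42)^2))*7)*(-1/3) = -21647587500/78836641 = -274.59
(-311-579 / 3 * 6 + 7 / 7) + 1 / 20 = -29359 / 20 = -1467.95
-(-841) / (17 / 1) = 841 / 17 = 49.47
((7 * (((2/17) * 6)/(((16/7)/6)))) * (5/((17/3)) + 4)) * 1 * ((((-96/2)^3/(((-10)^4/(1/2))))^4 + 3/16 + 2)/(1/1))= 83742623434742818833/1411132812500000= 59344.25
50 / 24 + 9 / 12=17 / 6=2.83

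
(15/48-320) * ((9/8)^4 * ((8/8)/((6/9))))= -100678545/131072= -768.12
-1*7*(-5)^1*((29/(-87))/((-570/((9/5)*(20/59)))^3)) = 504/35217364025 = 0.00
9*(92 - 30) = 558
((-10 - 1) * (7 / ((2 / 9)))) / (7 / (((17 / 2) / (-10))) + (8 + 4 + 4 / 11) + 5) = -37.96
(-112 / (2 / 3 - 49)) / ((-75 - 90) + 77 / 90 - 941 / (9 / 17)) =-6048 / 5067547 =-0.00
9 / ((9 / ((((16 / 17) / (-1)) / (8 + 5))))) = -16 / 221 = -0.07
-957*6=-5742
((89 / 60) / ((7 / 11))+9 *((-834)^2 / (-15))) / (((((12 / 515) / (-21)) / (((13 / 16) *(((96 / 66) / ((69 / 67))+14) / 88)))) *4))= 1372753041899863 / 102592512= 13380635.83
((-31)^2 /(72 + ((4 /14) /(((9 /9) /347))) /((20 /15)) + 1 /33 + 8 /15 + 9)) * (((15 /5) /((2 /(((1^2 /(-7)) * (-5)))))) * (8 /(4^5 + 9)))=6342600 /124020947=0.05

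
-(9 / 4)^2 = -81 / 16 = -5.06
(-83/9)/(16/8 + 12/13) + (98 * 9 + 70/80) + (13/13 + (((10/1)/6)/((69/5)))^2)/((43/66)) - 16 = 80776827185/93353688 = 865.28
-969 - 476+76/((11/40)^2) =-53245/121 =-440.04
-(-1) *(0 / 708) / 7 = 0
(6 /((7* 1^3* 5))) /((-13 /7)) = -6 /65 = -0.09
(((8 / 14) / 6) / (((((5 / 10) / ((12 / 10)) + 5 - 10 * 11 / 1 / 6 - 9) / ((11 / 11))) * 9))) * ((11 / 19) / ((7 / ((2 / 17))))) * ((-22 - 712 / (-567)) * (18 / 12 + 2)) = 1035056 / 3034463229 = 0.00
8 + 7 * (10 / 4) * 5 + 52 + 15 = 325 / 2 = 162.50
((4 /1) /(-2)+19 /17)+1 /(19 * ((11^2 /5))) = -34400 /39083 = -0.88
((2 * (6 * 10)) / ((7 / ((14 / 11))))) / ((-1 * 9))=-80 / 33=-2.42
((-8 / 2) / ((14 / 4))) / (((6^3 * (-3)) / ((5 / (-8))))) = -5 / 4536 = -0.00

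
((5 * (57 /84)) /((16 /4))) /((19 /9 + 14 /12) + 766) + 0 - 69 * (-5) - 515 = -131822585 /775432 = -170.00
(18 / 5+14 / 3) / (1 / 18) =744 / 5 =148.80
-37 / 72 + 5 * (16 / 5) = 1115 / 72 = 15.49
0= 0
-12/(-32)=3/8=0.38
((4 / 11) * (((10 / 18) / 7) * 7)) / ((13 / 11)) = 0.17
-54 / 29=-1.86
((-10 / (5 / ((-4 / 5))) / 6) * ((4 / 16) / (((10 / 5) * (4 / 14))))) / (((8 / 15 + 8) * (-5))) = -0.00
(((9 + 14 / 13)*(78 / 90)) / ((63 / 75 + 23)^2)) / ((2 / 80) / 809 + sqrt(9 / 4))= 0.01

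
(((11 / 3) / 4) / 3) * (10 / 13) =55 / 234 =0.24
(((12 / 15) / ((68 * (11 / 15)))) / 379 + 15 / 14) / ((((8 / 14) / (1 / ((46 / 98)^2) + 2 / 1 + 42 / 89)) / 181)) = 63514450527993 / 26694173704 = 2379.34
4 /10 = 2 /5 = 0.40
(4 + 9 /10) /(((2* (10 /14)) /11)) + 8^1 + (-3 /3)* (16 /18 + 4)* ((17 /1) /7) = 213299 /6300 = 33.86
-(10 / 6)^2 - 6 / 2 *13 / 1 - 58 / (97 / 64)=-69880 / 873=-80.05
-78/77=-1.01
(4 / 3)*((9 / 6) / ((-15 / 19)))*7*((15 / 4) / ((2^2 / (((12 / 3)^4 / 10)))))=-2128 / 5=-425.60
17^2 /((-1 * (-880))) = 289 /880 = 0.33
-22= -22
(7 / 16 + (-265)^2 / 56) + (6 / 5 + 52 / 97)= 1256.19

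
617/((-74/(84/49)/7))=-3702/37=-100.05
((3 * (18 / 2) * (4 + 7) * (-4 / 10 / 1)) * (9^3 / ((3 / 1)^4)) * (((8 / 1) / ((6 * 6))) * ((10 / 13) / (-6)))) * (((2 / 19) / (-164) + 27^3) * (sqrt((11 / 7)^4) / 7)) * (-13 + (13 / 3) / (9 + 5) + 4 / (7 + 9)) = -6734738406495 / 2559466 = -2631306.06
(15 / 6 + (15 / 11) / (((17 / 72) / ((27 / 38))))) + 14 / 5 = 334109 / 35530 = 9.40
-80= -80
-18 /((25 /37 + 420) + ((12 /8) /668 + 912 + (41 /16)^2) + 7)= -9490944 /709840529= -0.01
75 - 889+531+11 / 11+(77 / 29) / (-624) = -5103149 / 18096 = -282.00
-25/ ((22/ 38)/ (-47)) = 22325/ 11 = 2029.55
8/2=4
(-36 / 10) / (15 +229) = -9 / 610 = -0.01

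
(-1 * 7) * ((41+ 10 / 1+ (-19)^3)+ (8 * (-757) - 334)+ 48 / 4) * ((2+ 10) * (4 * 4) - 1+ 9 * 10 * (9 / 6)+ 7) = 30736566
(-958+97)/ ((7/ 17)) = -2091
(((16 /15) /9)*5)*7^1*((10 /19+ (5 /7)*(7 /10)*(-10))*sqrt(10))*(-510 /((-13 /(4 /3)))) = -6473600*sqrt(10) /6669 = -3069.62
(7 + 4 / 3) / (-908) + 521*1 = 1419179 / 2724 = 520.99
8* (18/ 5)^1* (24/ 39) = 1152/ 65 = 17.72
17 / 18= 0.94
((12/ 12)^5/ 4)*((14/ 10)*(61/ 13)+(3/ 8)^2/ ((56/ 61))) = 1566053/ 931840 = 1.68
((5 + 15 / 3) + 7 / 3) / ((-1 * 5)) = -37 / 15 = -2.47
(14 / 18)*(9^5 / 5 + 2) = 413413 / 45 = 9186.96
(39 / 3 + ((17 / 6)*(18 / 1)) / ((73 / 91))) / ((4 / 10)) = 13975 / 73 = 191.44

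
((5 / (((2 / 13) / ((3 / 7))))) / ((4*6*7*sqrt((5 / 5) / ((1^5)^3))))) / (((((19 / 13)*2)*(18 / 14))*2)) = 845 / 76608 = 0.01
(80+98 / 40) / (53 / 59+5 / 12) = 291873 / 4655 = 62.70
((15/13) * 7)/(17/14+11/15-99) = -22050/264953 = -0.08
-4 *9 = -36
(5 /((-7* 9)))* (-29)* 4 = 580 /63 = 9.21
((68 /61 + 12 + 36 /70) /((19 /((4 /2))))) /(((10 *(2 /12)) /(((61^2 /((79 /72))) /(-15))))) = -255596832 /1313375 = -194.61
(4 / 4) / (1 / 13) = 13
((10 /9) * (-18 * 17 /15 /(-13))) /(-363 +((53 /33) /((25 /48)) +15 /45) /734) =-13725800 /2857553803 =-0.00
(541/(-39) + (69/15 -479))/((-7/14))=190426/195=976.54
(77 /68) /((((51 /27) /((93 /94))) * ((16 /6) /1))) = 193347 /869312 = 0.22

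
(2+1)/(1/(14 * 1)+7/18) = 189/29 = 6.52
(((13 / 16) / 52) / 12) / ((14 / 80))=0.01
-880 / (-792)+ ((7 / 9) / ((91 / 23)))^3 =1791737 / 1601613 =1.12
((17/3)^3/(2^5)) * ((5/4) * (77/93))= 1891505/321408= 5.89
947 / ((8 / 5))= 4735 / 8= 591.88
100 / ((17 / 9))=900 / 17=52.94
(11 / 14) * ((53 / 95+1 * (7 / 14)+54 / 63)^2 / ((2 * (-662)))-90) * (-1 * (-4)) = -2318674723299 / 8197082600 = -282.87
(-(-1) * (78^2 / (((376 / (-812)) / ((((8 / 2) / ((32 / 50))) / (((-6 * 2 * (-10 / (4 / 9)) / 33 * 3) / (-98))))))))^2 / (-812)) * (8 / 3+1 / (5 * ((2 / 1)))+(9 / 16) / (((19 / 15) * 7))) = -108688752938831065 / 290103552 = -374655022.97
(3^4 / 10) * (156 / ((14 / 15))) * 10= 13538.57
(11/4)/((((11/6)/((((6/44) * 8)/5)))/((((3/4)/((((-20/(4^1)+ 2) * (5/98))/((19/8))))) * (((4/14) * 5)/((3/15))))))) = -27.20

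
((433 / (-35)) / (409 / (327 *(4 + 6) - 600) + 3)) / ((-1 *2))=115611 / 58933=1.96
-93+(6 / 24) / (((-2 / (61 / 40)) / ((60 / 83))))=-123687 / 1328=-93.14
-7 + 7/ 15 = -98/ 15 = -6.53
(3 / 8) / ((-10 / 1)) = -3 / 80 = -0.04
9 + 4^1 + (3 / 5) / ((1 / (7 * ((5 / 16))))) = 229 / 16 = 14.31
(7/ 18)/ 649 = 7/ 11682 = 0.00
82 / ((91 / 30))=2460 / 91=27.03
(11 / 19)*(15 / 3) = 55 / 19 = 2.89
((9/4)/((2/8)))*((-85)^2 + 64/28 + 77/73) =33243138/511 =65055.06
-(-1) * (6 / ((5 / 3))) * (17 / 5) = 306 / 25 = 12.24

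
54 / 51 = 18 / 17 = 1.06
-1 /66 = -0.02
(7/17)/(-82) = -7/1394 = -0.01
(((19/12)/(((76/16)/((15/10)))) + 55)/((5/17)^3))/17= 32079/250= 128.32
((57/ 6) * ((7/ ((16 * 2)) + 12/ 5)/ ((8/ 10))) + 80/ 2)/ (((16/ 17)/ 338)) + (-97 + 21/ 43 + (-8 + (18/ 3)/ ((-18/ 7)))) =6717372433/ 264192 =25426.10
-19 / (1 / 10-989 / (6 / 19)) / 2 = 285 / 93952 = 0.00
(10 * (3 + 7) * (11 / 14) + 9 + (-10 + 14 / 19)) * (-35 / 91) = -52075 / 1729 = -30.12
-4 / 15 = -0.27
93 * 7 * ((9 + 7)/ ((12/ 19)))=16492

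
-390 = -390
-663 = -663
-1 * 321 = -321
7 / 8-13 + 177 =1319 / 8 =164.88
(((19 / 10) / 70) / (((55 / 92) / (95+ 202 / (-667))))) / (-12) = -1200097 / 3349500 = -0.36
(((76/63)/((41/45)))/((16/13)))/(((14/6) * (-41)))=-3705/329476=-0.01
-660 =-660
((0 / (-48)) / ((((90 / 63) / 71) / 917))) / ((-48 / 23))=0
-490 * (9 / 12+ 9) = -9555 / 2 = -4777.50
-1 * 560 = -560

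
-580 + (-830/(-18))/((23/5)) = -117985/207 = -569.98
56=56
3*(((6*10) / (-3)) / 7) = -60 / 7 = -8.57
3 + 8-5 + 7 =13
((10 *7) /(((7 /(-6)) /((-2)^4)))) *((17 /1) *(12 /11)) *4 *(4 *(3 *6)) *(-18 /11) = 1015234560 /121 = 8390368.26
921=921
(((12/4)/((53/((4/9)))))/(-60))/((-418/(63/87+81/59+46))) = 41147/852873615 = 0.00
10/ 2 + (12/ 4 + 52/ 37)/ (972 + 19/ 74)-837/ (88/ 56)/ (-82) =746312495/ 64896194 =11.50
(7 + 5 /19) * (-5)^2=3450 /19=181.58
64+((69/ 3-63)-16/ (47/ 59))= 184/ 47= 3.91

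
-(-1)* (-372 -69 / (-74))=-27459 / 74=-371.07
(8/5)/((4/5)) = 2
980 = 980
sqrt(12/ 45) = 2 * sqrt(15)/ 15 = 0.52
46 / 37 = 1.24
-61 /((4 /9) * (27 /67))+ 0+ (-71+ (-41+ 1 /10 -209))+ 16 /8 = -39569 /60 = -659.48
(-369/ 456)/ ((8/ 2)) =-123/ 608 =-0.20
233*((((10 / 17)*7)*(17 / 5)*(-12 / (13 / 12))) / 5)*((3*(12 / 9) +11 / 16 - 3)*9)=-7133994 / 65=-109753.75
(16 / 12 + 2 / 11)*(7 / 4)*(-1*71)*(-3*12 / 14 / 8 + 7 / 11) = -172175 / 2904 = -59.29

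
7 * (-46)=-322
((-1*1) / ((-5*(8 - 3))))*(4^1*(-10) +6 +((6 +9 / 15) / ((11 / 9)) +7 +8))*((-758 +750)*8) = 4352 / 125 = 34.82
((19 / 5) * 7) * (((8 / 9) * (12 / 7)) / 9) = 608 / 135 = 4.50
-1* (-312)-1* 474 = -162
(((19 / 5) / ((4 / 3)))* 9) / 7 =513 / 140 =3.66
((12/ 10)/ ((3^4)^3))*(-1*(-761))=1522/ 885735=0.00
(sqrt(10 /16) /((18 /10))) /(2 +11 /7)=7*sqrt(10) /180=0.12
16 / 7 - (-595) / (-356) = 1531 / 2492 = 0.61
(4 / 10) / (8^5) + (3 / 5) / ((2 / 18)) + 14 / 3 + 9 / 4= 3026947 / 245760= 12.32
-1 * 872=-872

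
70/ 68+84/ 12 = 273/ 34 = 8.03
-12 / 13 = -0.92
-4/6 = -0.67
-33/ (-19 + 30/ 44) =726/ 403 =1.80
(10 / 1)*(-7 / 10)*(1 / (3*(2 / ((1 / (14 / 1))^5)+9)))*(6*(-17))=238 / 1075657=0.00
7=7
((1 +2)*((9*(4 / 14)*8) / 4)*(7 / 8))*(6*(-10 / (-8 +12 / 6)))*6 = 810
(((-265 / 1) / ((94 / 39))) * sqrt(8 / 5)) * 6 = -12402 * sqrt(10) / 47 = -834.44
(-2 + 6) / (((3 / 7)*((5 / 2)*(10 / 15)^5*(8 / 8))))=567 / 20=28.35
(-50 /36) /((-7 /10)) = 125 /63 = 1.98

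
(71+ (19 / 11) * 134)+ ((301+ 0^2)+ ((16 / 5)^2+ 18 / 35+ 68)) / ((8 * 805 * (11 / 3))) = 3749728371 / 12397000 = 302.47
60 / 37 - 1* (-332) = 12344 / 37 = 333.62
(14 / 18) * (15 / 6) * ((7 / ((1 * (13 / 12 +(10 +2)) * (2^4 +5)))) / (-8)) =-35 / 5652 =-0.01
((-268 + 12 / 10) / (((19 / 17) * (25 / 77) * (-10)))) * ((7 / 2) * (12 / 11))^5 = 10373355157536 / 173861875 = 59664.35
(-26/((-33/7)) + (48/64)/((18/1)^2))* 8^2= 353.12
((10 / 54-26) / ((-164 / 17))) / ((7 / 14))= 289 / 54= 5.35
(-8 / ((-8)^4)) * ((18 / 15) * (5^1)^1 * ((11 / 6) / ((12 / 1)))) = -11 / 6144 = -0.00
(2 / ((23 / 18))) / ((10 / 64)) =1152 / 115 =10.02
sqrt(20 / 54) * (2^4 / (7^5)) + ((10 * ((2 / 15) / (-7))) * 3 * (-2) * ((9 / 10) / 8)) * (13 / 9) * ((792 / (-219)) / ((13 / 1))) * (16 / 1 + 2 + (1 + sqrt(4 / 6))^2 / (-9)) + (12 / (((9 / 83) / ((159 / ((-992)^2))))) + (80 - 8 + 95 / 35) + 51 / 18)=16 * sqrt(30) / 151263 + 88 * sqrt(6) / 22995 + 61941721243 / 808162560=76.66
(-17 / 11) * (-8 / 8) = 17 / 11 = 1.55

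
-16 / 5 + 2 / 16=-123 / 40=-3.08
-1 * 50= -50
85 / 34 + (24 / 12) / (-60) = 37 / 15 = 2.47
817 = 817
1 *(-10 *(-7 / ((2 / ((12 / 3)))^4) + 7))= 1050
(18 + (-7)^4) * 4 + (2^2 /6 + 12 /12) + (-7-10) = 28982 /3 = 9660.67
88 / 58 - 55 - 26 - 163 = -7032 / 29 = -242.48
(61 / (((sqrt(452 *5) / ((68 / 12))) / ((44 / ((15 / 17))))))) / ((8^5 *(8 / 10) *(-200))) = -193919 *sqrt(565) / 66650112000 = -0.00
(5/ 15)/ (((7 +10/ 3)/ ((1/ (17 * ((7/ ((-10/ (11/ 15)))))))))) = -0.00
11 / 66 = 1 / 6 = 0.17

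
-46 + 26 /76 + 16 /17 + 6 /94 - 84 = -3906159 /30362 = -128.65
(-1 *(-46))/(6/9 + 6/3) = 69/4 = 17.25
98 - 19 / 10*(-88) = 1326 / 5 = 265.20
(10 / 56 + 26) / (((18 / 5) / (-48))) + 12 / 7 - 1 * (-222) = -376 / 3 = -125.33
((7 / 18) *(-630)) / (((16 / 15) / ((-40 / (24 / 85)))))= 520625 / 16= 32539.06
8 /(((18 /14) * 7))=8 /9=0.89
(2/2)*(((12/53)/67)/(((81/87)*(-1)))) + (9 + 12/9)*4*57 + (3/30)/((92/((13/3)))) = 69271803449/29402280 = 2356.00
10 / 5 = 2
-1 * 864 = -864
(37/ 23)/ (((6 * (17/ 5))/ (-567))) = -34965/ 782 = -44.71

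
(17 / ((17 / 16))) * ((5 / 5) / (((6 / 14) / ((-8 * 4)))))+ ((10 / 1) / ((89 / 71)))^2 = -26876564 / 23763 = -1131.03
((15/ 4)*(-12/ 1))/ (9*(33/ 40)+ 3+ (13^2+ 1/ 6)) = -5400/ 21551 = -0.25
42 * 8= 336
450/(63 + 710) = 450/773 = 0.58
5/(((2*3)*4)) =5/24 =0.21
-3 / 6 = -1 / 2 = -0.50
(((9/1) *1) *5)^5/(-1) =-184528125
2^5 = 32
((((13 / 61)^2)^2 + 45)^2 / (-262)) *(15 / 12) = -485303625288821045 / 50227316005287622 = -9.66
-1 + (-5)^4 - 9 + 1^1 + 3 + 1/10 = 6191/10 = 619.10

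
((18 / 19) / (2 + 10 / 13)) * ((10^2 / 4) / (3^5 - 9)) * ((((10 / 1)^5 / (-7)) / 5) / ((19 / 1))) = -125000 / 22743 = -5.50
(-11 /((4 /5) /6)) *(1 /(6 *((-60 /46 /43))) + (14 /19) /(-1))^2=-4995745931 /1559520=-3203.39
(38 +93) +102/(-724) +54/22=530855/3982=133.31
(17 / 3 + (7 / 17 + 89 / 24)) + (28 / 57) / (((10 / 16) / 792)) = 8168941 / 12920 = 632.27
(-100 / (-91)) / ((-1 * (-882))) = 50 / 40131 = 0.00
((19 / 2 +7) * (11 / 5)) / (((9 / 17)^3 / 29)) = 7094.53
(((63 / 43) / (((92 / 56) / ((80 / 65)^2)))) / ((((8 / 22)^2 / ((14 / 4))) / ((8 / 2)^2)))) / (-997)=-95622912 / 166639577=-0.57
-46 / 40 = -23 / 20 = -1.15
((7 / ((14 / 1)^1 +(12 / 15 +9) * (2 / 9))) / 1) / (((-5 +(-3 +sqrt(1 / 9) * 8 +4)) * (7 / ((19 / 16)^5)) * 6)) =-111424455 / 6106906624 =-0.02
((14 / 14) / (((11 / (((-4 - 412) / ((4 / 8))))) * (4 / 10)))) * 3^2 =-18720 / 11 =-1701.82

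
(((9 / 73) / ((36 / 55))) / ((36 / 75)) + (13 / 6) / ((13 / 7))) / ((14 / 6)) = 5463 / 8176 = 0.67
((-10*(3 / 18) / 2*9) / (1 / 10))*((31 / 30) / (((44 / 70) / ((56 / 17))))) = -75950 / 187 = -406.15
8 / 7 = 1.14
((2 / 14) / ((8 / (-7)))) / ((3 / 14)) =-7 / 12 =-0.58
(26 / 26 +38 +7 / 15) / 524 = 0.08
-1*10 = -10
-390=-390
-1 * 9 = -9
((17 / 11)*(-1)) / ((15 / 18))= -102 / 55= -1.85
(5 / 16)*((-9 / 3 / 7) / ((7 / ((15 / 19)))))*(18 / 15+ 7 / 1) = -0.12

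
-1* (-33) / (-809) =-33 / 809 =-0.04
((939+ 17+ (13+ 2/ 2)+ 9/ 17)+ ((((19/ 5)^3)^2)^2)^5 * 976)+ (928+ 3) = 881281789722811803712067778733938065441103783732177988516706166909700564475565942/ 14745149545802860302501358091831207275390625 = 59767572175872889231872130000000000000.00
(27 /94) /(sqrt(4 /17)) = 27 * sqrt(17) /188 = 0.59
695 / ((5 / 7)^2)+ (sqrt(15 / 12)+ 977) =sqrt(5) / 2+ 11696 / 5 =2340.32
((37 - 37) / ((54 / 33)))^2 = 0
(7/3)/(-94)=-7/282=-0.02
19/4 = 4.75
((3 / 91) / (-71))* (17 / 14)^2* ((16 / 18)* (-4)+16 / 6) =578 / 949767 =0.00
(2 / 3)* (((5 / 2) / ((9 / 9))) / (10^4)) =1 / 6000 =0.00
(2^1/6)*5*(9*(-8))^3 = -622080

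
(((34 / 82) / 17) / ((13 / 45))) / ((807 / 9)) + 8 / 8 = 143512 / 143377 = 1.00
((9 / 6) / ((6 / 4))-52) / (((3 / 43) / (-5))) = 3655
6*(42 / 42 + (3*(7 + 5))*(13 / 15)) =966 / 5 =193.20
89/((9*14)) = 89/126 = 0.71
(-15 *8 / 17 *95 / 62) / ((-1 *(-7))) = -5700 / 3689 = -1.55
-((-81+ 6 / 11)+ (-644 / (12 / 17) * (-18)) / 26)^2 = -303778.27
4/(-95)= -4/95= -0.04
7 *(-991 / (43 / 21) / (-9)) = 48559 / 129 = 376.43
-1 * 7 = -7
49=49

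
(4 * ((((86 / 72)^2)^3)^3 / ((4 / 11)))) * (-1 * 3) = -2778592669308478668930028873139 / 3438141599496845182057316352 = -808.17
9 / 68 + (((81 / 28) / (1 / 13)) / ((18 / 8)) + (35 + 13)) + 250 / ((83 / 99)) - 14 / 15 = 214591303 / 592620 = 362.11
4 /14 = 2 /7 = 0.29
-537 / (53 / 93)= -49941 / 53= -942.28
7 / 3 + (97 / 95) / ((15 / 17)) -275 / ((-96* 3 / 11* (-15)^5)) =3.49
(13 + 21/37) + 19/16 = 8735/592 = 14.76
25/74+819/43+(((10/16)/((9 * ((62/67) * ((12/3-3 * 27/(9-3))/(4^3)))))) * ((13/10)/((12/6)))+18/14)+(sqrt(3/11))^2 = 26774084989/1298819214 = 20.61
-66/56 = -33/28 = -1.18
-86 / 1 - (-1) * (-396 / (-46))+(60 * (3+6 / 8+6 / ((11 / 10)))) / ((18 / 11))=11965 / 46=260.11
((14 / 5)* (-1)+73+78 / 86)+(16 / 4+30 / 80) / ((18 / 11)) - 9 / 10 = 2256383 / 30960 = 72.88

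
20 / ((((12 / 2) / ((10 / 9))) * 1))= 100 / 27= 3.70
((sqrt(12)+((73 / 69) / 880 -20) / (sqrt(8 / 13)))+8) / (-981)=-8 / 981 -2 * sqrt(3) / 981+1214327 * sqrt(26) / 238265280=0.01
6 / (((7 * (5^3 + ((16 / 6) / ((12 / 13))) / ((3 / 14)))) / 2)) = 324 / 26173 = 0.01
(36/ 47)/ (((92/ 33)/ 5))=1485/ 1081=1.37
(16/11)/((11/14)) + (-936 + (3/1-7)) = -938.15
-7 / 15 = -0.47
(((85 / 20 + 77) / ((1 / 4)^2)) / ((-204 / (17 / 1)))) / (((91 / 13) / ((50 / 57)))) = -16250 / 1197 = -13.58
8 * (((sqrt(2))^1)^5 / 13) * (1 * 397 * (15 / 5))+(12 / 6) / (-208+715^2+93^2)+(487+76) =4709.04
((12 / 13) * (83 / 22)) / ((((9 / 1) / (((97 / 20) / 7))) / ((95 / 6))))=152969 / 36036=4.24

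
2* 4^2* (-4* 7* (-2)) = 1792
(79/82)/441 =79/36162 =0.00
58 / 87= 2 / 3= 0.67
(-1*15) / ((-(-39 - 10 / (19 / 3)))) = -95 / 257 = -0.37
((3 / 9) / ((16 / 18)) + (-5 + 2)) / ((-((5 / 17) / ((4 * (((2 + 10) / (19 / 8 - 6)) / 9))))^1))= -1904 / 145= -13.13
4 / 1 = 4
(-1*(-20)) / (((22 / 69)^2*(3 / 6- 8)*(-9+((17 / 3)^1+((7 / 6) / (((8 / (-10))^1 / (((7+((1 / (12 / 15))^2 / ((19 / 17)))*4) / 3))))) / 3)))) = 17368128 / 3558005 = 4.88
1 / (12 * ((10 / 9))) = 3 / 40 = 0.08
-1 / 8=-0.12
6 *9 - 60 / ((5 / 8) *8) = 42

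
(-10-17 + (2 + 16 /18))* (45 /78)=-1085 /78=-13.91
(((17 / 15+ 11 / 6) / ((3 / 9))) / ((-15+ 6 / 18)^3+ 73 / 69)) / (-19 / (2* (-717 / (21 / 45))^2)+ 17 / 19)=-4858654624911 / 1540522321611115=-0.00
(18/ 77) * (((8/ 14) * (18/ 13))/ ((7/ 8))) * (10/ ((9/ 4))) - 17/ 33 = 62437/ 147147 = 0.42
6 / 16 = 3 / 8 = 0.38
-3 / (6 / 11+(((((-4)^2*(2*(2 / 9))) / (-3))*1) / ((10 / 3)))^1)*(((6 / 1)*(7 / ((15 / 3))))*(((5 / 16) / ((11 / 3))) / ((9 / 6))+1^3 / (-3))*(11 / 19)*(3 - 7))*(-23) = -3490641 / 1558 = -2240.46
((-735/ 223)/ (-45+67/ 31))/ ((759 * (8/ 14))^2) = 372155/ 909882302208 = 0.00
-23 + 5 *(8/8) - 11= -29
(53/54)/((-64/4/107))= -5671/864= -6.56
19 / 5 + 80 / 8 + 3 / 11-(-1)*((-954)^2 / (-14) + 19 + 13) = -25010452 / 385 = -64962.21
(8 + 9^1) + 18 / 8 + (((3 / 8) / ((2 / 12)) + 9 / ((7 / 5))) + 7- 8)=377 / 14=26.93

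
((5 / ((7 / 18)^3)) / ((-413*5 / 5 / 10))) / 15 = -19440 / 141659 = -0.14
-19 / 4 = -4.75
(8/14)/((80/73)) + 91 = 12813/140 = 91.52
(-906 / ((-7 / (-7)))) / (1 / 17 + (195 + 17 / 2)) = -10268 / 2307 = -4.45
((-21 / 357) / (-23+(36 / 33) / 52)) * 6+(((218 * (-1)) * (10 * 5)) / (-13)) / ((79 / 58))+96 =20412191935 / 28685137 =711.59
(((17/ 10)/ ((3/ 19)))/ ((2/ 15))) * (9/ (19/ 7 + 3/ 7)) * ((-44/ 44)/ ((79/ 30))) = -305235/ 3476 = -87.81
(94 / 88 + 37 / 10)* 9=42.91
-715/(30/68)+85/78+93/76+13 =-1586089/988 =-1605.35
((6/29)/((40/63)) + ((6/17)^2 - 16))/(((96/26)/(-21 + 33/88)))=372717917/4291072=86.86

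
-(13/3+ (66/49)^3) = -2391925/352947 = -6.78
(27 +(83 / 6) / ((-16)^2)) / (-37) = -41555 / 56832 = -0.73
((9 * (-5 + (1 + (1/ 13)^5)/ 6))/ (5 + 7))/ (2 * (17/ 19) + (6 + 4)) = -25572803/ 83169632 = -0.31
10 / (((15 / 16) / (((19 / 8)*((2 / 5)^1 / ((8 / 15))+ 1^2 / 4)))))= 76 / 3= 25.33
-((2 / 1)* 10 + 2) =-22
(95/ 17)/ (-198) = -95/ 3366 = -0.03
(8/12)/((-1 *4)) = -1/6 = -0.17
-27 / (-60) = 9 / 20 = 0.45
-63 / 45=-7 / 5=-1.40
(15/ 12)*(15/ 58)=75/ 232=0.32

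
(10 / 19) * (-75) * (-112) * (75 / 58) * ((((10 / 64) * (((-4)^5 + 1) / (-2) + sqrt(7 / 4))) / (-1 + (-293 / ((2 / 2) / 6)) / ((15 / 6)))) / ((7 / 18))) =-6473671875 / 3880142- 6328125 * sqrt(7) / 3880142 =-1672.73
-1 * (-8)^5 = 32768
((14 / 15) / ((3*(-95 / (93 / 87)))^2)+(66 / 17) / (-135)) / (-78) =250356466 / 679345187625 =0.00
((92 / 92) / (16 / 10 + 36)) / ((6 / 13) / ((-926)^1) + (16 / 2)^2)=30095 / 72420044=0.00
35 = 35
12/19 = 0.63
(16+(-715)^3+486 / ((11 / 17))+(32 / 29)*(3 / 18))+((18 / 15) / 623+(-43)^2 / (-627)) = -6901119572368174 / 18880015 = -365525110.67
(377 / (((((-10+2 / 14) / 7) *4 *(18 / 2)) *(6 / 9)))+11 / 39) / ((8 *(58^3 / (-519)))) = 40495321 / 11200989696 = 0.00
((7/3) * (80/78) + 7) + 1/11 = 12206/1287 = 9.48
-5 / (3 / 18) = -30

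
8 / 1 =8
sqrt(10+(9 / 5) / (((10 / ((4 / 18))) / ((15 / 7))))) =sqrt(12355) / 35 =3.18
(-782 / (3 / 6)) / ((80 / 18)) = -3519 / 10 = -351.90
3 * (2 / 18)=1 / 3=0.33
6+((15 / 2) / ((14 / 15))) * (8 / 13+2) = 4917 / 182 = 27.02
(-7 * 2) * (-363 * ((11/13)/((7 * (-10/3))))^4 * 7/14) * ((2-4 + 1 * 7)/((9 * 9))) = 0.00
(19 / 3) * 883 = 16777 / 3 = 5592.33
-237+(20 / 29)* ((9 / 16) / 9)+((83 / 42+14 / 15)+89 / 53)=-150002921 / 645540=-232.37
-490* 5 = -2450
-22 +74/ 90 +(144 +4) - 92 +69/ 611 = 960542/ 27495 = 34.94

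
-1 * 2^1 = -2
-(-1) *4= 4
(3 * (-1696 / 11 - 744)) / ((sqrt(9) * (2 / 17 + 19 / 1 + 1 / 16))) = -2687360 / 57387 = -46.83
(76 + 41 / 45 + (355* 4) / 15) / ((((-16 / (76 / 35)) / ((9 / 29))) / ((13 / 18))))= -5.22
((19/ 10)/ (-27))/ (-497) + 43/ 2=1442552/ 67095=21.50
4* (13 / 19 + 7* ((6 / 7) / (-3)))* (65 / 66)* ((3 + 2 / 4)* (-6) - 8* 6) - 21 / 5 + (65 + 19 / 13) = 5704573 / 13585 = 419.92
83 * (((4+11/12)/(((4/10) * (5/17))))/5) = 83249/120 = 693.74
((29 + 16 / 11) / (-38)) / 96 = -335 / 40128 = -0.01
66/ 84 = 0.79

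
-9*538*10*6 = -290520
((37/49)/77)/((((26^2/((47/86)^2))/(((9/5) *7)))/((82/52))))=30159477/350328698720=0.00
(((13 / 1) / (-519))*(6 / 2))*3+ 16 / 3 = 2651 / 519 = 5.11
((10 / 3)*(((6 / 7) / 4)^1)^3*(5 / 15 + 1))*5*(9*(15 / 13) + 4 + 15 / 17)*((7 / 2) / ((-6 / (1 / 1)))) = -6025 / 3094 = -1.95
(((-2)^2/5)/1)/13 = 4/65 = 0.06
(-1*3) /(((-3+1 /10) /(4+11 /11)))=150 /29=5.17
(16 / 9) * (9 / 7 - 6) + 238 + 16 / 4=4906 / 21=233.62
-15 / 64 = -0.23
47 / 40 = 1.18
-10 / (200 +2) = -5 / 101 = -0.05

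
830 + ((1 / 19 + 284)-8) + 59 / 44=925781 / 836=1107.39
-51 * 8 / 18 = -68 / 3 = -22.67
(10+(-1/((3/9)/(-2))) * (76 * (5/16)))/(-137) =-305/274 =-1.11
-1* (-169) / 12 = 169 / 12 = 14.08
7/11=0.64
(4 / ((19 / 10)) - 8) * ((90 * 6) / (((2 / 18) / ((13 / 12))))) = -589680 / 19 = -31035.79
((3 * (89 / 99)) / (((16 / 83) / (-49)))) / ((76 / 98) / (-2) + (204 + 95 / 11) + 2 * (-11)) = -3.60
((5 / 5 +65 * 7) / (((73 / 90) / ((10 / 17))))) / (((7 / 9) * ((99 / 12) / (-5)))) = -24624000 / 95557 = -257.69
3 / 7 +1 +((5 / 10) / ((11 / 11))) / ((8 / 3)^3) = 10429 / 7168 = 1.45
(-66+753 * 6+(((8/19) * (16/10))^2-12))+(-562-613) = 29470721/9025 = 3265.45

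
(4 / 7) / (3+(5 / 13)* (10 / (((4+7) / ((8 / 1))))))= 572 / 5803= 0.10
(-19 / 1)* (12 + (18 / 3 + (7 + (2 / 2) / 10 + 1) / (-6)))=-6327 / 20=-316.35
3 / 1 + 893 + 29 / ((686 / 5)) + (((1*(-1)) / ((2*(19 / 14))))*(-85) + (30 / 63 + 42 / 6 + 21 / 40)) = 731620591 / 782040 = 935.53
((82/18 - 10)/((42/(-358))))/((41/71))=80.36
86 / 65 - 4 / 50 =404 / 325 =1.24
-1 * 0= 0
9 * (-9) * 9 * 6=-4374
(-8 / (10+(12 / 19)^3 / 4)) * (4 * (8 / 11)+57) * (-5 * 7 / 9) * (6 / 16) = 158202835 / 2277726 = 69.46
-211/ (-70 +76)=-211/ 6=-35.17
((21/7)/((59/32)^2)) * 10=30720/3481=8.83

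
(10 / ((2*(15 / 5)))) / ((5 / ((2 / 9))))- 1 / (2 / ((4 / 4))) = -23 / 54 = -0.43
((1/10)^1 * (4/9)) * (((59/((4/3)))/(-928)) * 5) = -59/5568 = -0.01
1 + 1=2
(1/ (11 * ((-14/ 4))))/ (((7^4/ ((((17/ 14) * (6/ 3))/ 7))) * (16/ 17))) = -289/ 72471784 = -0.00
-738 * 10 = -7380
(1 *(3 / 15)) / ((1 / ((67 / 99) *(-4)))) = -268 / 495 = -0.54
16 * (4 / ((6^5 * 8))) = 1 / 972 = 0.00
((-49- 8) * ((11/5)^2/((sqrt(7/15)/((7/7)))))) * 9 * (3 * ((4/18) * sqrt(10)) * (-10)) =82764 * sqrt(42)/7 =76624.57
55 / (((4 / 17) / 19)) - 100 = 17365 / 4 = 4341.25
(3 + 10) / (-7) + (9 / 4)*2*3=163 / 14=11.64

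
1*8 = 8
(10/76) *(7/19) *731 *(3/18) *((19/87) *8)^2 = 409360/22707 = 18.03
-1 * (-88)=88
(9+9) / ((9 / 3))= 6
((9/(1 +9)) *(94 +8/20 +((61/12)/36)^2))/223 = 88105133/231206400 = 0.38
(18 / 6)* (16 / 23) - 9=-159 / 23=-6.91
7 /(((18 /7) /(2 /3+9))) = 1421 /54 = 26.31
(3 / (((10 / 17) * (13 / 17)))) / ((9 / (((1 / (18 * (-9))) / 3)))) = -289 / 189540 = -0.00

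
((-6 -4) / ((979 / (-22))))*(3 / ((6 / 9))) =90 / 89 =1.01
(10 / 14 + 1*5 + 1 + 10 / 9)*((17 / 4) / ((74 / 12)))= 8381 / 1554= 5.39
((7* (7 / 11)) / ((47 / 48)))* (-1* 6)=-14112 / 517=-27.30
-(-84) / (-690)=-14 / 115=-0.12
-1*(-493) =493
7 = 7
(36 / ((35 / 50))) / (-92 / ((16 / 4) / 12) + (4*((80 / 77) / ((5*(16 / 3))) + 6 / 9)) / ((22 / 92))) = -32670 / 167831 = -0.19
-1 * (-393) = 393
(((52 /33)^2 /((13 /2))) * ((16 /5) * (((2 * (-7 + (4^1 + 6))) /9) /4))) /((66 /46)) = 76544 /539055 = 0.14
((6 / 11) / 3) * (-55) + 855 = 845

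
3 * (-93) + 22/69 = -19229/69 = -278.68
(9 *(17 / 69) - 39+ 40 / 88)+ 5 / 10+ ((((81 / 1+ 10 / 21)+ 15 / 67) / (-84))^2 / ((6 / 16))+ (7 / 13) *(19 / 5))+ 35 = 322231636933781 / 86141397372030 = 3.74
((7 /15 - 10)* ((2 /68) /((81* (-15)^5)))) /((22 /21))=91 /20913187500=0.00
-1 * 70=-70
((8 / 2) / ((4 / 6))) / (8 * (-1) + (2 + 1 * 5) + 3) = 3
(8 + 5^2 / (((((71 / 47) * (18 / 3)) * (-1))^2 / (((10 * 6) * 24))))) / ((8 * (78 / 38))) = 1780718 / 65533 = 27.17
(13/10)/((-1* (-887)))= 13/8870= 0.00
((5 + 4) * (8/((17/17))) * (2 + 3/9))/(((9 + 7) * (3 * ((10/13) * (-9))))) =-91/180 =-0.51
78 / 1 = 78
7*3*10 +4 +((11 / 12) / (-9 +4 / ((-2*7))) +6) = 171523 / 780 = 219.90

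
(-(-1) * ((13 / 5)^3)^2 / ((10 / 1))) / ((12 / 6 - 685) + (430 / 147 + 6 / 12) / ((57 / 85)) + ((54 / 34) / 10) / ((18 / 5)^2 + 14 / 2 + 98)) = -35571415092759 / 780586231718750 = -0.05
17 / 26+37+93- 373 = -6301 / 26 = -242.35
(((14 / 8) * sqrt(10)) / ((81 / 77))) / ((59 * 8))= 0.01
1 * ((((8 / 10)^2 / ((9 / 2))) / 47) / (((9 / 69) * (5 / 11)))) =8096 / 158625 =0.05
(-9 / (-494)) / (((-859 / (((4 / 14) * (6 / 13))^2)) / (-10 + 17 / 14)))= 39852 / 12299032291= 0.00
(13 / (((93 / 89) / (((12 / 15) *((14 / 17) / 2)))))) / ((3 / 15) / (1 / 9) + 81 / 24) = 259168 / 327267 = 0.79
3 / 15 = 1 / 5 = 0.20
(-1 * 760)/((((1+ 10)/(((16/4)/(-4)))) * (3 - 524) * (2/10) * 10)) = -380/5731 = -0.07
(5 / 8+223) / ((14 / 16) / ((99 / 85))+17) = 177111 / 14059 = 12.60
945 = 945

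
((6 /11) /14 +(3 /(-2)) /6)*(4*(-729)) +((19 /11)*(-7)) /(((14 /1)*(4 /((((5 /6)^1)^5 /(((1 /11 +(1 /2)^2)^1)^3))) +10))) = 32773863865 /53264288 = 615.31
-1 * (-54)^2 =-2916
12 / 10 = 6 / 5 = 1.20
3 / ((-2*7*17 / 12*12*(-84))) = 1 / 6664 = 0.00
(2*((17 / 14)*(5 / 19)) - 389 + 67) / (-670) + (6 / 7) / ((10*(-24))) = 169691 / 356440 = 0.48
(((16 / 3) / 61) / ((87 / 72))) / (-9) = -128 / 15921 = -0.01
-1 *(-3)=3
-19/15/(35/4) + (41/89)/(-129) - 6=-12353077/2009175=-6.15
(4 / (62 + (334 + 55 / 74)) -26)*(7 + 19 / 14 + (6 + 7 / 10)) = -23654178 / 60445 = -391.33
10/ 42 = 5/ 21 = 0.24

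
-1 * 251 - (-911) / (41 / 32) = 18861 / 41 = 460.02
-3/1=-3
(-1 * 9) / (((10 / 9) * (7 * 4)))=-81 / 280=-0.29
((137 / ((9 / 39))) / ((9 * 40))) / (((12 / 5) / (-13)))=-23153 / 2592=-8.93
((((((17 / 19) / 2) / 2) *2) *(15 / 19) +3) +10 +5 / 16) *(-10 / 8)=-394665 / 23104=-17.08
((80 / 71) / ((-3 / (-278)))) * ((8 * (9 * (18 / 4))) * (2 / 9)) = 533760 / 71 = 7517.75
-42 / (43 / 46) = -1932 / 43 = -44.93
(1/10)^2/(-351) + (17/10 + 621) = 21856769/35100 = 622.70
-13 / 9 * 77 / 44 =-91 / 36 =-2.53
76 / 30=38 / 15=2.53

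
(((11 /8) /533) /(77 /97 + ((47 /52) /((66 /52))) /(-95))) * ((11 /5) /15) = 2453033 /5097942460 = 0.00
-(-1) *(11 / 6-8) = -37 / 6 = -6.17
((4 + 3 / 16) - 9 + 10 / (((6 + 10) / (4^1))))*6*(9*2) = -999 / 4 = -249.75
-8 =-8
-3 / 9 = -1 / 3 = -0.33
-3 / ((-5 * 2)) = 3 / 10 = 0.30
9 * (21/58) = 189/58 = 3.26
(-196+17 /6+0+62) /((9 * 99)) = -787 /5346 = -0.15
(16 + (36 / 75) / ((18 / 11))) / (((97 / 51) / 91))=1890434 / 2425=779.56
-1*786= -786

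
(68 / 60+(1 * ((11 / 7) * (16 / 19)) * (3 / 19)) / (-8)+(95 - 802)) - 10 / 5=-26832676 / 37905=-707.89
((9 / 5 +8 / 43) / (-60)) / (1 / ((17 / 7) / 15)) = -1037 / 193500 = -0.01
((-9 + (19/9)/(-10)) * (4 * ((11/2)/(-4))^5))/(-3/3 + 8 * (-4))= -5.49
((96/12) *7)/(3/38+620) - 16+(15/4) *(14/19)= -11771325/895394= -13.15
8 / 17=0.47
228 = 228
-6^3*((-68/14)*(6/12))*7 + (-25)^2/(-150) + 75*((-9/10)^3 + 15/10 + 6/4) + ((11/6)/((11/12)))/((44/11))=460639/120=3838.66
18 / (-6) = -3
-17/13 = -1.31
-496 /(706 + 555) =-0.39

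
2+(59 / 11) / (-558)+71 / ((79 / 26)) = 12295891 / 484902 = 25.36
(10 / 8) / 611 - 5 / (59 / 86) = -1050625 / 144196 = -7.29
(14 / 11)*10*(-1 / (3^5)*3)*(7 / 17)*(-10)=9800 / 15147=0.65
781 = 781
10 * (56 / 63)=80 / 9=8.89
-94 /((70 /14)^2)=-94 /25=-3.76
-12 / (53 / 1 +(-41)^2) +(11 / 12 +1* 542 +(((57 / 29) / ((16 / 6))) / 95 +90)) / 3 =636523873 / 3017160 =210.97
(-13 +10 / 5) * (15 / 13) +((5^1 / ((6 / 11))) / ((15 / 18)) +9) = 95 / 13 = 7.31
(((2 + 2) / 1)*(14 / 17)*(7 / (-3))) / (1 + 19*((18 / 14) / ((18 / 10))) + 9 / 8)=-21952 / 44829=-0.49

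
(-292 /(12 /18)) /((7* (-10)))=219 /35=6.26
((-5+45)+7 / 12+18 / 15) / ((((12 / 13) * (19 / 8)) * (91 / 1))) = 2507 / 11970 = 0.21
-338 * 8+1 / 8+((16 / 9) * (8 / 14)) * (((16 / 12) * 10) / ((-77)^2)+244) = -22017172795 / 8964648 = -2456.00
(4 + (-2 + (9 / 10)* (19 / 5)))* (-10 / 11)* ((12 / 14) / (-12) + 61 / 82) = -52303 / 15785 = -3.31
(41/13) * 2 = 82/13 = 6.31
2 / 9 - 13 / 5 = -107 / 45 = -2.38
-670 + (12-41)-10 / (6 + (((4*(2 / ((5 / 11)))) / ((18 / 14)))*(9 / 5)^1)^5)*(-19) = -30999237738954562 / 44347980925163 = -699.00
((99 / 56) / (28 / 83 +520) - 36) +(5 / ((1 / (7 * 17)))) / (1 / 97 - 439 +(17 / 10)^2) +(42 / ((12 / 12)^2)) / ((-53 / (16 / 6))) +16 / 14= -113576161175987 / 2963012014816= -38.33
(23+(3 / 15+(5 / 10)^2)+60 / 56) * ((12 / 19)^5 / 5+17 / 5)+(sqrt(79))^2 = 56458025739 / 346653860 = 162.87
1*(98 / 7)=14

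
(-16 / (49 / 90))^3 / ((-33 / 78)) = 59990.14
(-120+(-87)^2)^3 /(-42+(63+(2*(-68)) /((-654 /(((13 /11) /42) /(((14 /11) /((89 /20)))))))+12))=397364445708031620 /31745209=12517304444.52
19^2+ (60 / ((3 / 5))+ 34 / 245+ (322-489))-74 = 53934 / 245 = 220.14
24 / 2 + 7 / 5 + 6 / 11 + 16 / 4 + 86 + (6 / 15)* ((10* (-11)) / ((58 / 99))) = 46003 / 1595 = 28.84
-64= -64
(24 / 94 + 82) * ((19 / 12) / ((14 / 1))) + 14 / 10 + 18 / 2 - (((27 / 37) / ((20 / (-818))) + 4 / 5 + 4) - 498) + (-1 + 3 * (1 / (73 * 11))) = 541.75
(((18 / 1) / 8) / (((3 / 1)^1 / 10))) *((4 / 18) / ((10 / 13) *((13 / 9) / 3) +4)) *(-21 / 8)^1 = -945 / 944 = -1.00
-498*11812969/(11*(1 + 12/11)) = -5882858562/23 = -255776459.22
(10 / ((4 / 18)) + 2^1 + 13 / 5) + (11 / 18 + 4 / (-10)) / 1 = 49.81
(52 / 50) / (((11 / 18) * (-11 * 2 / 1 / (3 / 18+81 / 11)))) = -19383 / 33275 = -0.58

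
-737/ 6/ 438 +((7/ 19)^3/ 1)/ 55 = -277128161/ 991399860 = -0.28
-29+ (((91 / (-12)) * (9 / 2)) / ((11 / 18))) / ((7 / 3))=-2329 / 44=-52.93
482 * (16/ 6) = 3856/ 3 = 1285.33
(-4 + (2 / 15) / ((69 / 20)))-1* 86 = -18622 / 207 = -89.96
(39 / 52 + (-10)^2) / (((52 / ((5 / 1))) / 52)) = 2015 / 4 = 503.75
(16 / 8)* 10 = 20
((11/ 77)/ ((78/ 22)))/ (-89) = -11/ 24297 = -0.00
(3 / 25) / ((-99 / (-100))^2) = 400 / 3267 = 0.12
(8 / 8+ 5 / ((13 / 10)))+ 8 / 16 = 139 / 26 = 5.35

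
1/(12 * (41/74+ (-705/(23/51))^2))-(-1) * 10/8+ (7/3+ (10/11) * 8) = 137087102165993/12627702323148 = 10.86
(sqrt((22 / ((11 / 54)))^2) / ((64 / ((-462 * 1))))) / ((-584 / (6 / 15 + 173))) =5407479 / 23360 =231.48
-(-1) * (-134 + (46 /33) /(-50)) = -134.03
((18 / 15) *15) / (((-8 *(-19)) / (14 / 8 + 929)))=33507 / 304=110.22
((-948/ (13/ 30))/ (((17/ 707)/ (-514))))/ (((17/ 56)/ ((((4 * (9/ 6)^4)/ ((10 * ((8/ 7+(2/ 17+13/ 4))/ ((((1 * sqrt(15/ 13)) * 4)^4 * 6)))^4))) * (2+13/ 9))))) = 10229850033999270267567113168014540800000000/ 225329653313830116183613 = 45399484193727244892.95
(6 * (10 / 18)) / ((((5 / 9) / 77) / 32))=14784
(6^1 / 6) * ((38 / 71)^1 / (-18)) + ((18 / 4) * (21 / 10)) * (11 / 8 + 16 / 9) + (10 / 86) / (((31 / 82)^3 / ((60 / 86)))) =176079070784807 / 5631743072160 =31.27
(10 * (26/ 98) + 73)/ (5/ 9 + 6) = 33363/ 2891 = 11.54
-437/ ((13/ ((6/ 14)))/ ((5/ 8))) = -6555/ 728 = -9.00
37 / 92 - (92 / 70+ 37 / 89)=-380533 / 286580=-1.33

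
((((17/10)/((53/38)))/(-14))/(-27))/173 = 323/17329410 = 0.00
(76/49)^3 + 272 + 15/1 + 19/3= 104848048/352947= 297.06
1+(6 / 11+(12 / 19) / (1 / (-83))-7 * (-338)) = 483861 / 209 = 2315.12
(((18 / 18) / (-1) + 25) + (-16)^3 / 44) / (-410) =76 / 451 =0.17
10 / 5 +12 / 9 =10 / 3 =3.33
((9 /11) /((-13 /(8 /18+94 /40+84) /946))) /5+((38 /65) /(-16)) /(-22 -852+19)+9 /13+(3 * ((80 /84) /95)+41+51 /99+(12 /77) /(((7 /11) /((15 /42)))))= -1662708138061 /1677475800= -991.20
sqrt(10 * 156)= 2 * sqrt(390)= 39.50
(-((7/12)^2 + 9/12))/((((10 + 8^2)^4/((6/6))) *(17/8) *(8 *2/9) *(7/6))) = -471/57094440704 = -0.00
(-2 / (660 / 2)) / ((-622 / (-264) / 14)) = -56 / 1555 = -0.04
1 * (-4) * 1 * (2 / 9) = -0.89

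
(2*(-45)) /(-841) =90 /841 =0.11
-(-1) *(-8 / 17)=-8 / 17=-0.47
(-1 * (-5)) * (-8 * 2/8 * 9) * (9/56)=-405/28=-14.46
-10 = -10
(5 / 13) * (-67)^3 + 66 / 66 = -1503802 / 13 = -115677.08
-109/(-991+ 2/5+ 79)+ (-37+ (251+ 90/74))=36315519/168646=215.34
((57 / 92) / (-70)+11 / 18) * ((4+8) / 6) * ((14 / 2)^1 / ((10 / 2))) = 34907 / 20700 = 1.69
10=10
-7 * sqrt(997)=-221.03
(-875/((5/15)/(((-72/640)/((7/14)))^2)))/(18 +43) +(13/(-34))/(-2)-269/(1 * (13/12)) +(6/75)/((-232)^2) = -4540360602163/18140033600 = -250.30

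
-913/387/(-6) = 913/2322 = 0.39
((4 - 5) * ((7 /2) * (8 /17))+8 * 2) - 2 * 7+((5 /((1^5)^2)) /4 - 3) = -95 /68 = -1.40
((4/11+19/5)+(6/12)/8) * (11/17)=3719/1360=2.73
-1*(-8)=8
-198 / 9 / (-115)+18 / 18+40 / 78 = 7643 / 4485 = 1.70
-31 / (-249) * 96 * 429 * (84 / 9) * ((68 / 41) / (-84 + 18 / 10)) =-1350469120 / 1398633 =-965.56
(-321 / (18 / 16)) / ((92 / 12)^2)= -2568 / 529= -4.85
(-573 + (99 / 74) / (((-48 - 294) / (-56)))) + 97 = -475.78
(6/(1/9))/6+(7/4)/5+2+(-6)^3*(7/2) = -14893/20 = -744.65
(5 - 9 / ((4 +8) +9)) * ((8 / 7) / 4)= 1.31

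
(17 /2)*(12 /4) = 51 /2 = 25.50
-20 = -20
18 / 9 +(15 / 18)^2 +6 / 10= 593 / 180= 3.29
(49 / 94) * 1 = 49 / 94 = 0.52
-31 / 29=-1.07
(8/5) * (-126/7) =-144/5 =-28.80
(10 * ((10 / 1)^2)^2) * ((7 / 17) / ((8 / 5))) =437500 / 17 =25735.29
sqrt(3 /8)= sqrt(6) /4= 0.61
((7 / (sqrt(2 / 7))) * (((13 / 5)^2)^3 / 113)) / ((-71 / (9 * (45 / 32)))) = -2736800703 * sqrt(14) / 1604600000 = -6.38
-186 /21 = -62 /7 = -8.86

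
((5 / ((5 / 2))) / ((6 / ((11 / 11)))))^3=0.04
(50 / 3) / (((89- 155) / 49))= -1225 / 99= -12.37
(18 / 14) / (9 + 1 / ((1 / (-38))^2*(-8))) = -18 / 2401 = -0.01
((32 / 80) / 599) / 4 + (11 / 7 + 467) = 19647207 / 41930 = 468.57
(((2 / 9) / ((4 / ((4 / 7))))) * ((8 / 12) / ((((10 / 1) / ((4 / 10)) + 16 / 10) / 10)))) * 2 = 400 / 25137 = 0.02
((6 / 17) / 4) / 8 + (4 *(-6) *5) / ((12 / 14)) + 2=-37533 / 272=-137.99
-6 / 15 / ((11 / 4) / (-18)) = 144 / 55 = 2.62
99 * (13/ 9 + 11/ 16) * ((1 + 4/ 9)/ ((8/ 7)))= 307307/ 1152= 266.76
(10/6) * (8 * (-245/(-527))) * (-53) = -519400/1581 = -328.53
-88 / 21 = -4.19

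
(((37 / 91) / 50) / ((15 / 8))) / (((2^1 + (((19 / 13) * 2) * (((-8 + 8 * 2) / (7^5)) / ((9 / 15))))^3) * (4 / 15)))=114505079612169519 / 14081030148210640850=0.01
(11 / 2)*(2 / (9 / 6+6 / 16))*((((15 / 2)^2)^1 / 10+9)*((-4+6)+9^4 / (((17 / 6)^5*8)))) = 3954095574 / 7099285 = 556.97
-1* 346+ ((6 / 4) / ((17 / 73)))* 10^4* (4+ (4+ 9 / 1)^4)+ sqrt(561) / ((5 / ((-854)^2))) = 729316* sqrt(561) / 5+ 31278669118 / 17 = 1843376546.69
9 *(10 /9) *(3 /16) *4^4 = 480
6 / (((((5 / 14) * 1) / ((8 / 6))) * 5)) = 112 / 25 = 4.48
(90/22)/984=0.00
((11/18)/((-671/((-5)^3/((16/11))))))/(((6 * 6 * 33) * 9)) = 125/17076096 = 0.00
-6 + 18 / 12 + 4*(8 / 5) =1.90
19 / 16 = 1.19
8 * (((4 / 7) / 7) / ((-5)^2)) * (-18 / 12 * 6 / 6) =-0.04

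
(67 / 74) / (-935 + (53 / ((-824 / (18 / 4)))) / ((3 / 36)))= -13802 / 14306087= -0.00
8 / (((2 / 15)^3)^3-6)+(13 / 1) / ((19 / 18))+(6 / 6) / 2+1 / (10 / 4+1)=361021586998465 / 30677800713154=11.77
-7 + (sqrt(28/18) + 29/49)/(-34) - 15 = -36681/1666 - sqrt(14)/102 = -22.05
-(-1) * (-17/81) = -17/81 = -0.21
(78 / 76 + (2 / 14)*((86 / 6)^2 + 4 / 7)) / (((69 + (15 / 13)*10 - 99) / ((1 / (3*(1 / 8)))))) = -6635213 / 1508220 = -4.40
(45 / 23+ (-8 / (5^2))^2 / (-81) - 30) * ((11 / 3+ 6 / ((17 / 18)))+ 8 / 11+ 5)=-288470709898 / 653214375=-441.62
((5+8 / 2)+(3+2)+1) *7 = 105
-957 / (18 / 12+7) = -1914 / 17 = -112.59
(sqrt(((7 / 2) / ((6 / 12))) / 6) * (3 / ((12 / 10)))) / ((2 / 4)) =5 * sqrt(42) / 6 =5.40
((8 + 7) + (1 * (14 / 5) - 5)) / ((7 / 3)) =192 / 35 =5.49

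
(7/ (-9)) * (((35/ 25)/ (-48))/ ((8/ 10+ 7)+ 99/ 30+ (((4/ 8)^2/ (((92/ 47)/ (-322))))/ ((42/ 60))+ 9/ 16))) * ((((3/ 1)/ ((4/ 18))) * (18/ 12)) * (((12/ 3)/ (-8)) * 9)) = 0.04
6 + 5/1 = 11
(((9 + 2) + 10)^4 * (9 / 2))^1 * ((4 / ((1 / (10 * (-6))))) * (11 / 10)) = -231043428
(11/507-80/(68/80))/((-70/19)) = 2201321/86190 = 25.54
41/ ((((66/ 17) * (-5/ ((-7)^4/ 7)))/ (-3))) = 239071/ 110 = 2173.37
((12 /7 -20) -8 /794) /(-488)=12711 /339038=0.04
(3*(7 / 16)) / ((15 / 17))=119 / 80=1.49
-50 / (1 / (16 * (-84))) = 67200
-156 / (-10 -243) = 156 / 253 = 0.62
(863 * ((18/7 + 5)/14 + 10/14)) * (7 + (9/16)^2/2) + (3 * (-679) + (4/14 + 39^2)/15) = 4378745627/752640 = 5817.85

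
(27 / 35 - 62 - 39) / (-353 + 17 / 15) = 5262 / 18473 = 0.28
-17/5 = -3.40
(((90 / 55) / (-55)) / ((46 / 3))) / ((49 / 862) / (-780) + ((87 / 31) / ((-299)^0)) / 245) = -5515100136 / 32351353639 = -0.17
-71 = -71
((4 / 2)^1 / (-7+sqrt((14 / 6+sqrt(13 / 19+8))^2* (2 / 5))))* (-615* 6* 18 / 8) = 4732425 / (-sqrt(10)* (133+3* sqrt(3135))+1995) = 4536.28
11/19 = 0.58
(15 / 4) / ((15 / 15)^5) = 15 / 4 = 3.75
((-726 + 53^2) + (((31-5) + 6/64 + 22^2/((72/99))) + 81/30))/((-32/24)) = -1333101/640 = -2082.97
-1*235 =-235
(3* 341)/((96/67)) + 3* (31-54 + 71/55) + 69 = 717.84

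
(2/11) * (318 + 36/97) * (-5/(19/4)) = -1235280/20273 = -60.93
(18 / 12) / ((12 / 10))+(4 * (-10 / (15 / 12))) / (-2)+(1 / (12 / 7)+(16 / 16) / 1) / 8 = 1675 / 96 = 17.45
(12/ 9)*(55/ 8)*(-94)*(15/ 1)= -12925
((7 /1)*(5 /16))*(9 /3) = 105 /16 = 6.56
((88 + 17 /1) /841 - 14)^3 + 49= -1559769588580 /594823321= -2622.24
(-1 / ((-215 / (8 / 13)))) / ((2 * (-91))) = -4 / 254345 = -0.00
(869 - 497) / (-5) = -372 / 5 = -74.40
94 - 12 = 82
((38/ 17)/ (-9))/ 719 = -38/ 110007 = -0.00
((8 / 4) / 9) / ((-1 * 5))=-2 / 45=-0.04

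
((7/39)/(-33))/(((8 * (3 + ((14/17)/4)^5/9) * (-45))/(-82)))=-3259991672/7894285895925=-0.00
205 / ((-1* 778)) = -0.26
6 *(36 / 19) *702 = 151632 / 19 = 7980.63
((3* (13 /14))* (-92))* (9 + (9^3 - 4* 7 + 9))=-1289886 /7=-184269.43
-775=-775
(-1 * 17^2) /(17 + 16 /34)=-4913 /297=-16.54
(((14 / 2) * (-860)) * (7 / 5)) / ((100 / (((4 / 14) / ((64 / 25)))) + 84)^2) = -43 / 4900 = -0.01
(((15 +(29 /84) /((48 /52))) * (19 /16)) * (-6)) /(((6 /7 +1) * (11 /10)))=-1472215 /27456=-53.62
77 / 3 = 25.67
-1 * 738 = -738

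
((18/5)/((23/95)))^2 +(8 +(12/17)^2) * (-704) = -880851100/152881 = -5761.68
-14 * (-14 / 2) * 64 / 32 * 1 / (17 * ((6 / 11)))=1078 / 51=21.14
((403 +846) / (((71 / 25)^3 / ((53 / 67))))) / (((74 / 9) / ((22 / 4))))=102398484375 / 3549045476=28.85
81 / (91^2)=81 / 8281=0.01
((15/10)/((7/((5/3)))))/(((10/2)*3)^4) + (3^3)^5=14348907.00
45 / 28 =1.61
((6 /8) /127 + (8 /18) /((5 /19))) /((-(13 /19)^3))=-5.29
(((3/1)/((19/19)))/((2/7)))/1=21/2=10.50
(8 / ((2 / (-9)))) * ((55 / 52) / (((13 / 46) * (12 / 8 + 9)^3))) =-20240 / 173901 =-0.12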